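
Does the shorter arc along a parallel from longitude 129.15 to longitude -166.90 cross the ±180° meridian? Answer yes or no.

Yes

Naïve |-166.90 − 129.15| = 296.05° > 180°, so the shorter arc goes the other way round — across 180°.
Signed shortest Δλ = ((-166.90 − 129.15 + 180) mod 360) − 180 = 63.95°.
Going east by 63.95° from +129.15° passes through 180° before reaching -166.90°.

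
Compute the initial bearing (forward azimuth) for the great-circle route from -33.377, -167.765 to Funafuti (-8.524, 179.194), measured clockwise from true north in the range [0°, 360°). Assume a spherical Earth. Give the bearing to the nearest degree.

331°

Δλ = 179.194 − -167.765 = 346.959°; wrapped into (−180°, 180°]: -13.041°.
θ = atan2( sin Δλ · cos φ₂ , cos φ₁ · sin φ₂ − sin φ₁ · cos φ₂ · cos Δλ )
  = atan2(-0.22316, 0.40626) = -28.780° → normalised to [0°, 360°): 331.220°.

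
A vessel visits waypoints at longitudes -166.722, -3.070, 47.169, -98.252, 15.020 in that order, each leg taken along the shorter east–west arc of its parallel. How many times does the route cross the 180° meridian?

Leg 1: -166.722° → -3.070°, shortest Δλ = 163.652° (east) — does not cross 180°.
Leg 2: -3.070° → +47.169°, shortest Δλ = 50.239° (east) — does not cross 180°.
Leg 3: +47.169° → -98.252°, shortest Δλ = -145.421° (west) — does not cross 180°.
Leg 4: -98.252° → +15.020°, shortest Δλ = 113.272° (east) — does not cross 180°.
Total crossings: 0.

0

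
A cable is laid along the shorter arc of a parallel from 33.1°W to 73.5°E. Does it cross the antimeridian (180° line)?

Signed shortest Δλ = ((73.5 − -33.1 + 180) mod 360) − 180 = 106.6°.
Going east by 106.6° from -33.1° reaches +73.5° without touching 180°.

No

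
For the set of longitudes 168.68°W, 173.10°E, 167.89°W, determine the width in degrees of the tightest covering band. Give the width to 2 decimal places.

19.01°

Sort the longitudes: -168.68°, -167.89°, +173.10°.
Eastward gaps between consecutive values (wrapping around): 0.79°, 340.99°, 18.22°.
Largest gap = 340.99° ⇒ minimal covering band is its complement: 360° − 340.99° = 19.01°.
Band runs from +173.10° eastward to -167.89°, crossing the antimeridian.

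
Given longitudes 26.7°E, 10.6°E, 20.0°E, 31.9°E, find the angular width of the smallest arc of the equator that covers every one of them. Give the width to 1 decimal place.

Sort the longitudes: +10.6°, +20.0°, +26.7°, +31.9°.
Eastward gaps between consecutive values (wrapping around): 9.4°, 6.7°, 5.2°, 338.7°.
Largest gap = 338.7° ⇒ minimal covering band is its complement: 360° − 338.7° = 21.3°.
Band runs from +10.6° eastward to +31.9°.

21.3°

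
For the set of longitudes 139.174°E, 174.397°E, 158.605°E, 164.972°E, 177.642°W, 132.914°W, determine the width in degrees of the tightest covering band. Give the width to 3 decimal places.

Sort the longitudes: -177.642°, -132.914°, +139.174°, +158.605°, +164.972°, +174.397°.
Eastward gaps between consecutive values (wrapping around): 44.728°, 272.088°, 19.431°, 6.367°, 9.425°, 7.961°.
Largest gap = 272.088° ⇒ minimal covering band is its complement: 360° − 272.088° = 87.912°.
Band runs from +139.174° eastward to -132.914°, crossing the antimeridian.

87.912°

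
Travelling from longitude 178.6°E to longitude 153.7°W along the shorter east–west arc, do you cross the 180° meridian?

Yes

Naïve |-153.7 − 178.6| = 332.3° > 180°, so the shorter arc goes the other way round — across 180°.
Signed shortest Δλ = ((-153.7 − 178.6 + 180) mod 360) − 180 = 27.7°.
Going east by 27.7° from +178.6° passes through 180° before reaching -153.7°.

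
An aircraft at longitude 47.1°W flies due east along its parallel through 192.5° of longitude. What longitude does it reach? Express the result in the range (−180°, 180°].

145.4°E

Start at -47.1°; shift +192.5° → +145.4°.
+145.4° already lies in (−180°, 180°].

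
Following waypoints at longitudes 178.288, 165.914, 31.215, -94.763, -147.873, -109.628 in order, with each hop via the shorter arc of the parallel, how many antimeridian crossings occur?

Leg 1: +178.288° → +165.914°, shortest Δλ = -12.374° (west) — does not cross 180°.
Leg 2: +165.914° → +31.215°, shortest Δλ = -134.699° (west) — does not cross 180°.
Leg 3: +31.215° → -94.763°, shortest Δλ = -125.978° (west) — does not cross 180°.
Leg 4: -94.763° → -147.873°, shortest Δλ = -53.11° (west) — does not cross 180°.
Leg 5: -147.873° → -109.628°, shortest Δλ = 38.245° (east) — does not cross 180°.
Total crossings: 0.

0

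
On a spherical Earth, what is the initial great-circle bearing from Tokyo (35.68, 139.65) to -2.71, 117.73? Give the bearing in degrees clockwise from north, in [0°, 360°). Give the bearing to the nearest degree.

Δλ = 117.73 − 139.65 = -21.92°.
θ = atan2( sin Δλ · cos φ₂ , cos φ₁ · sin φ₂ − sin φ₁ · cos φ₂ · cos Δλ )
  = atan2(-0.37289, -0.57889) = -147.212° → normalised to [0°, 360°): 212.788°.

213°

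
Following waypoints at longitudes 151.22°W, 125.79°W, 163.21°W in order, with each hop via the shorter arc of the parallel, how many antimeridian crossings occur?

0

Leg 1: -151.22° → -125.79°, shortest Δλ = 25.43° (east) — does not cross 180°.
Leg 2: -125.79° → -163.21°, shortest Δλ = -37.42° (west) — does not cross 180°.
Total crossings: 0.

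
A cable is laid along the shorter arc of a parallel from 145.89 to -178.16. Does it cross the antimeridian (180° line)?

Naïve |-178.16 − 145.89| = 324.05° > 180°, so the shorter arc goes the other way round — across 180°.
Signed shortest Δλ = ((-178.16 − 145.89 + 180) mod 360) − 180 = 35.95°.
Going east by 35.95° from +145.89° passes through 180° before reaching -178.16°.

Yes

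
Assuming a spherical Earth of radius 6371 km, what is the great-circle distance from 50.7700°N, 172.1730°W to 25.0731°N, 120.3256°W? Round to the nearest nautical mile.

Δλ = -120.3256 − -172.1730 = 51.8474°.
Δφ = 25.0731 − 50.7700 = -25.6969°.
a = sin²(Δφ/2) + cos φ₁ · cos φ₂ · sin²(Δλ/2) = 0.158931.
c = 2·atan2(√a, √(1−a)) = 0.82011 rad → d = 6371·c ≈ 5224.95 km ≈ 2821.25 nmi.

2821 nmi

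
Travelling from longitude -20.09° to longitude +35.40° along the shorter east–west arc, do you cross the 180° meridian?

No

Signed shortest Δλ = ((35.40 − -20.09 + 180) mod 360) − 180 = 55.49°.
Going east by 55.49° from -20.09° reaches +35.40° without touching 180°.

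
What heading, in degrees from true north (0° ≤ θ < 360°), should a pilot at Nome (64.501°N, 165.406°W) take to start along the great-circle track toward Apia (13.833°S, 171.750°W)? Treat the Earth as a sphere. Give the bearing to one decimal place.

Δλ = -171.750 − -165.406 = -6.344°.
θ = atan2( sin Δλ · cos φ₂ , cos φ₁ · sin φ₂ − sin φ₁ · cos φ₂ · cos Δλ )
  = atan2(-0.10729, -0.97398) = -173.714° → normalised to [0°, 360°): 186.286°.

186.3°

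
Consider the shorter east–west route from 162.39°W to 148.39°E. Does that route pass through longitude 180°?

Yes

Naïve |148.39 − -162.39| = 310.78° > 180°, so the shorter arc goes the other way round — across 180°.
Signed shortest Δλ = ((148.39 − -162.39 + 180) mod 360) − 180 = -49.22°.
Going west by 49.22° from -162.39° passes through 180° before reaching +148.39°.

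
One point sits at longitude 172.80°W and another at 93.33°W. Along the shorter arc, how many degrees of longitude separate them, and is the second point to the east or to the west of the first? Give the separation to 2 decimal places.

Raw difference: -93.33 − -172.80 = 79.47°.
Normalise into (−180°, 180°]: 79.47° stays 79.47°.
Positive ⇒ the second point lies to the east; separation 79.47°.

79.47° east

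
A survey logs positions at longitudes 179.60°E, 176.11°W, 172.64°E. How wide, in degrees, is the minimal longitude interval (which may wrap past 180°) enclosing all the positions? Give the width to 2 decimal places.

Sort the longitudes: -176.11°, +172.64°, +179.60°.
Eastward gaps between consecutive values (wrapping around): 348.75°, 6.96°, 4.29°.
Largest gap = 348.75° ⇒ minimal covering band is its complement: 360° − 348.75° = 11.25°.
Band runs from +172.64° eastward to -176.11°, crossing the antimeridian.

11.25°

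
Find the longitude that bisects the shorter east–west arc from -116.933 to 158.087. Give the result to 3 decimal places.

-159.423°

Signed shortest Δλ from -116.933° to +158.087° is -84.980°.
Midpoint longitude = -116.933° + (-84.980°)/2 = -116.933° − 42.490° = -159.423°.
(The naïve average (-116.933 + +158.087)/2 = 20.577° is on the wrong side of the globe.)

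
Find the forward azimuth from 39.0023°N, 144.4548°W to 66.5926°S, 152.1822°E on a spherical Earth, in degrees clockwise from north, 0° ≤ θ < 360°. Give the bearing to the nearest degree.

Δλ = 152.1822 − -144.4548 = 296.6370°; wrapped into (−180°, 180°]: -63.3630°.
θ = atan2( sin Δλ · cos φ₂ , cos φ₁ · sin φ₂ − sin φ₁ · cos φ₂ · cos Δλ )
  = atan2(-0.35510, -0.82526) = -156.718° → normalised to [0°, 360°): 203.282°.

203°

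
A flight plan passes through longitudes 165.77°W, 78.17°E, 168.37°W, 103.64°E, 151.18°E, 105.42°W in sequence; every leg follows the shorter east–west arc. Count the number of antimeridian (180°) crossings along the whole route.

4

Leg 1: -165.77° → +78.17°, shortest Δλ = -116.06° (west) — crosses 180°.
Leg 2: +78.17° → -168.37°, shortest Δλ = 113.46° (east) — crosses 180°.
Leg 3: -168.37° → +103.64°, shortest Δλ = -87.99° (west) — crosses 180°.
Leg 4: +103.64° → +151.18°, shortest Δλ = 47.54° (east) — does not cross 180°.
Leg 5: +151.18° → -105.42°, shortest Δλ = 103.4° (east) — crosses 180°.
Total crossings: 4.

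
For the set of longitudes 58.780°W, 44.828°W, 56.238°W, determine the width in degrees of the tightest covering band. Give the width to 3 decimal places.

Sort the longitudes: -58.780°, -56.238°, -44.828°.
Eastward gaps between consecutive values (wrapping around): 2.542°, 11.410°, 346.048°.
Largest gap = 346.048° ⇒ minimal covering band is its complement: 360° − 346.048° = 13.952°.
Band runs from -58.780° eastward to -44.828°.

13.952°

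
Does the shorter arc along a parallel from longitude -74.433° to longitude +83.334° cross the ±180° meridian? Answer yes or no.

Signed shortest Δλ = ((83.334 − -74.433 + 180) mod 360) − 180 = 157.767°.
Going east by 157.767° from -74.433° reaches +83.334° without touching 180°.

No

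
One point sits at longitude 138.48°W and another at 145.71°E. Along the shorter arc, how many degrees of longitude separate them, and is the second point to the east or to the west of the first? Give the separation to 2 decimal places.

75.81° west

Raw difference: 145.71 − -138.48 = 284.19°.
Normalise into (−180°, 180°]: 284.19° − 360° = -75.81°.
Negative ⇒ the second point lies to the west; separation 75.81°.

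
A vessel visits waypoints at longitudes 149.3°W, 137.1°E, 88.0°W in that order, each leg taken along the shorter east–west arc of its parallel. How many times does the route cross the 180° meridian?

Leg 1: -149.3° → +137.1°, shortest Δλ = -73.6° (west) — crosses 180°.
Leg 2: +137.1° → -88.0°, shortest Δλ = 134.9° (east) — crosses 180°.
Total crossings: 2.

2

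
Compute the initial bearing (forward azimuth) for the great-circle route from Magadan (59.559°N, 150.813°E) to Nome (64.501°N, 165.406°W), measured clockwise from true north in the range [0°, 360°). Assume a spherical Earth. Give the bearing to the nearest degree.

58°

Δλ = -165.406 − 150.813 = -316.219°; wrapped into (−180°, 180°]: 43.781°.
θ = atan2( sin Δλ · cos φ₂ , cos φ₁ · sin φ₂ − sin φ₁ · cos φ₂ · cos Δλ )
  = atan2(0.29786, 0.18933) = 57.558° → normalised to [0°, 360°): 57.558°.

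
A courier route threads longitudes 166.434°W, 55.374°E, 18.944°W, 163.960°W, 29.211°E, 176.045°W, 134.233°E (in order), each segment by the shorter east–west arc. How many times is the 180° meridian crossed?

4

Leg 1: -166.434° → +55.374°, shortest Δλ = -138.192° (west) — crosses 180°.
Leg 2: +55.374° → -18.944°, shortest Δλ = -74.318° (west) — does not cross 180°.
Leg 3: -18.944° → -163.960°, shortest Δλ = -145.016° (west) — does not cross 180°.
Leg 4: -163.960° → +29.211°, shortest Δλ = -166.829° (west) — crosses 180°.
Leg 5: +29.211° → -176.045°, shortest Δλ = 154.744° (east) — crosses 180°.
Leg 6: -176.045° → +134.233°, shortest Δλ = -49.722° (west) — crosses 180°.
Total crossings: 4.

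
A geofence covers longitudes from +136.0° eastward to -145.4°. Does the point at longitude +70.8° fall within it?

No

Band width going east from +136.0° to -145.4°: ((-145.4 − 136.0) mod 360) = 78.6°.
Offset of +70.8° east of the west edge: ((70.8 − 136.0) mod 360) = 294.8°.
294.8° > 78.6° ⇒ outside.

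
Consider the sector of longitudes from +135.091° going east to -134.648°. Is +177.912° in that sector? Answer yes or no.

Band width going east from +135.091° to -134.648°: ((-134.648 − 135.091) mod 360) = 90.261°.
Offset of +177.912° east of the west edge: ((177.912 − 135.091) mod 360) = 42.821°.
42.821° ≤ 90.261° ⇒ inside.

Yes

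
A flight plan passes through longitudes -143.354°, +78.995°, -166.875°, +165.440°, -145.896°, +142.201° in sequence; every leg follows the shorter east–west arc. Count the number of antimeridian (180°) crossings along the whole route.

5

Leg 1: -143.354° → +78.995°, shortest Δλ = -137.651° (west) — crosses 180°.
Leg 2: +78.995° → -166.875°, shortest Δλ = 114.13° (east) — crosses 180°.
Leg 3: -166.875° → +165.440°, shortest Δλ = -27.685° (west) — crosses 180°.
Leg 4: +165.440° → -145.896°, shortest Δλ = 48.664° (east) — crosses 180°.
Leg 5: -145.896° → +142.201°, shortest Δλ = -71.903° (west) — crosses 180°.
Total crossings: 5.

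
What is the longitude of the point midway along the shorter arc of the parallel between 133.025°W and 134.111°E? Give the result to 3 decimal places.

Signed shortest Δλ from -133.025° to +134.111° is -92.864°.
Midpoint longitude = -133.025° + (-92.864°)/2 = -133.025° − 46.432° = -179.457°.
(The naïve average (-133.025 + +134.111)/2 = 0.543° is on the wrong side of the globe.)

179.457°W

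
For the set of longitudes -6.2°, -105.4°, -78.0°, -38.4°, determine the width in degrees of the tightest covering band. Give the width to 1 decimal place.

Sort the longitudes: -105.4°, -78.0°, -38.4°, -6.2°.
Eastward gaps between consecutive values (wrapping around): 27.4°, 39.6°, 32.2°, 260.8°.
Largest gap = 260.8° ⇒ minimal covering band is its complement: 360° − 260.8° = 99.2°.
Band runs from -105.4° eastward to -6.2°.

99.2°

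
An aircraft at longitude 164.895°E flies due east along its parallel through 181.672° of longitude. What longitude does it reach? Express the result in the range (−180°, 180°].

13.433°W

Start at +164.895°; shift +181.672° → +346.567°.
+346.567° lies outside (−180°, 180°]; subtract 360° → -13.433°.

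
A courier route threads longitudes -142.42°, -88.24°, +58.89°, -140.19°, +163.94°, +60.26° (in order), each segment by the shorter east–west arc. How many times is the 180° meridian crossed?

Leg 1: -142.42° → -88.24°, shortest Δλ = 54.18° (east) — does not cross 180°.
Leg 2: -88.24° → +58.89°, shortest Δλ = 147.13° (east) — does not cross 180°.
Leg 3: +58.89° → -140.19°, shortest Δλ = 160.92° (east) — crosses 180°.
Leg 4: -140.19° → +163.94°, shortest Δλ = -55.87° (west) — crosses 180°.
Leg 5: +163.94° → +60.26°, shortest Δλ = -103.68° (west) — does not cross 180°.
Total crossings: 2.

2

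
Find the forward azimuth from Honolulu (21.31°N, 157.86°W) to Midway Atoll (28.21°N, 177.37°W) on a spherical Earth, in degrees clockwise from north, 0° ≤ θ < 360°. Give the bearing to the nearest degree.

295°

Δλ = -177.37 − -157.86 = -19.51°.
θ = atan2( sin Δλ · cos φ₂ , cos φ₁ · sin φ₂ − sin φ₁ · cos φ₂ · cos Δλ )
  = atan2(-0.29430, 0.13852) = -64.794° → normalised to [0°, 360°): 295.206°.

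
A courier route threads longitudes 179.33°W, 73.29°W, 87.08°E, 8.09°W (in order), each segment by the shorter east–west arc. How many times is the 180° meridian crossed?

Leg 1: -179.33° → -73.29°, shortest Δλ = 106.04° (east) — does not cross 180°.
Leg 2: -73.29° → +87.08°, shortest Δλ = 160.37° (east) — does not cross 180°.
Leg 3: +87.08° → -8.09°, shortest Δλ = -95.17° (west) — does not cross 180°.
Total crossings: 0.

0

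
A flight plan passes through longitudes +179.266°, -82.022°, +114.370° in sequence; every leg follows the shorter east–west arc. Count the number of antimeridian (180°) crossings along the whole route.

Leg 1: +179.266° → -82.022°, shortest Δλ = 98.712° (east) — crosses 180°.
Leg 2: -82.022° → +114.370°, shortest Δλ = -163.608° (west) — crosses 180°.
Total crossings: 2.

2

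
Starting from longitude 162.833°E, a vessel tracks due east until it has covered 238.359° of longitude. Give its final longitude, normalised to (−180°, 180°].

41.192°E

Start at +162.833°; shift +238.359° → +401.192°.
+401.192° lies outside (−180°, 180°]; subtract 360° → +41.192°.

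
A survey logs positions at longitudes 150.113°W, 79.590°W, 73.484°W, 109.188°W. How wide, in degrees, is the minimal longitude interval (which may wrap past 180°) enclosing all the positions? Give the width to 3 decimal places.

Sort the longitudes: -150.113°, -109.188°, -79.590°, -73.484°.
Eastward gaps between consecutive values (wrapping around): 40.925°, 29.598°, 6.106°, 283.371°.
Largest gap = 283.371° ⇒ minimal covering band is its complement: 360° − 283.371° = 76.629°.
Band runs from -150.113° eastward to -73.484°.

76.629°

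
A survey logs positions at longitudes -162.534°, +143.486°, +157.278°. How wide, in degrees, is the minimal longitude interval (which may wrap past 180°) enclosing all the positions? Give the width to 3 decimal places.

Sort the longitudes: -162.534°, +143.486°, +157.278°.
Eastward gaps between consecutive values (wrapping around): 306.020°, 13.792°, 40.188°.
Largest gap = 306.020° ⇒ minimal covering band is its complement: 360° − 306.020° = 53.980°.
Band runs from +143.486° eastward to -162.534°, crossing the antimeridian.

53.980°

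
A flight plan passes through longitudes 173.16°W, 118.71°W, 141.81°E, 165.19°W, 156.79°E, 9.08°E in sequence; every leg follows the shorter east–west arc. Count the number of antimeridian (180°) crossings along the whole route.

Leg 1: -173.16° → -118.71°, shortest Δλ = 54.45° (east) — does not cross 180°.
Leg 2: -118.71° → +141.81°, shortest Δλ = -99.48° (west) — crosses 180°.
Leg 3: +141.81° → -165.19°, shortest Δλ = 53.0° (east) — crosses 180°.
Leg 4: -165.19° → +156.79°, shortest Δλ = -38.02° (west) — crosses 180°.
Leg 5: +156.79° → +9.08°, shortest Δλ = -147.71° (west) — does not cross 180°.
Total crossings: 3.

3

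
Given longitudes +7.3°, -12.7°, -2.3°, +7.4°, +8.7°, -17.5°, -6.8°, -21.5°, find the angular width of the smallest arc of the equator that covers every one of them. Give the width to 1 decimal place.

30.2°

Sort the longitudes: -21.5°, -17.5°, -12.7°, -6.8°, -2.3°, +7.3°, +7.4°, +8.7°.
Eastward gaps between consecutive values (wrapping around): 4.0°, 4.8°, 5.9°, 4.5°, 9.6°, 0.1°, 1.3°, 329.8°.
Largest gap = 329.8° ⇒ minimal covering band is its complement: 360° − 329.8° = 30.2°.
Band runs from -21.5° eastward to +8.7°.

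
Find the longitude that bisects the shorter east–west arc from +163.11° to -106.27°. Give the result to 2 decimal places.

-151.58°

Signed shortest Δλ from +163.11° to -106.27° is +90.62°.
Midpoint longitude = +163.11° + (+90.62°)/2 = +163.11° + 45.31° = +208.42°.
Normalise into (−180°, 180°]: -151.58°.
(The naïve average (+163.11 + -106.27)/2 = 28.42° is on the wrong side of the globe.)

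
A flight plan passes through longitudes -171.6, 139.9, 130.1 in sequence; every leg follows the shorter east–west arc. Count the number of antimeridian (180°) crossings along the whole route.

Leg 1: -171.6° → +139.9°, shortest Δλ = -48.5° (west) — crosses 180°.
Leg 2: +139.9° → +130.1°, shortest Δλ = -9.8° (west) — does not cross 180°.
Total crossings: 1.

1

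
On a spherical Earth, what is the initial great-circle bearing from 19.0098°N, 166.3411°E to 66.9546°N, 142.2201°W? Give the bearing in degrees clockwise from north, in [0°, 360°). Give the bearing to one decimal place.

21.2°

Δλ = -142.2201 − 166.3411 = -308.5612°; wrapped into (−180°, 180°]: 51.4388°.
θ = atan2( sin Δλ · cos φ₂ , cos φ₁ · sin φ₂ − sin φ₁ · cos φ₂ · cos Δλ )
  = atan2(0.30610, 0.79053) = 21.167° → normalised to [0°, 360°): 21.167°.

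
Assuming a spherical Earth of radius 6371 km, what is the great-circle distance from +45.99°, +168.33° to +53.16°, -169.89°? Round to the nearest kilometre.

Δλ = -169.89 − 168.33 = -338.22°; wrapped into (−180°, 180°]: 21.78°.
Δφ = 53.16 − 45.99 = 7.17°.
a = sin²(Δφ/2) + cos φ₁ · cos φ₂ · sin²(Δλ/2) = 0.018779.
c = 2·atan2(√a, √(1−a)) = 0.27494 rad → d = 6371·c ≈ 1751.61 km.

1752 km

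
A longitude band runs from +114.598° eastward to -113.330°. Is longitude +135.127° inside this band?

Yes

Band width going east from +114.598° to -113.330°: ((-113.330 − 114.598) mod 360) = 132.072°.
Offset of +135.127° east of the west edge: ((135.127 − 114.598) mod 360) = 20.529°.
20.529° ≤ 132.072° ⇒ inside.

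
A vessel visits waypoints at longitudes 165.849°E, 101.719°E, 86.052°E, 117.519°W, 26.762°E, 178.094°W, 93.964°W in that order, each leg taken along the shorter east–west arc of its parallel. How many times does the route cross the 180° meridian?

2

Leg 1: +165.849° → +101.719°, shortest Δλ = -64.13° (west) — does not cross 180°.
Leg 2: +101.719° → +86.052°, shortest Δλ = -15.667° (west) — does not cross 180°.
Leg 3: +86.052° → -117.519°, shortest Δλ = 156.429° (east) — crosses 180°.
Leg 4: -117.519° → +26.762°, shortest Δλ = 144.281° (east) — does not cross 180°.
Leg 5: +26.762° → -178.094°, shortest Δλ = 155.144° (east) — crosses 180°.
Leg 6: -178.094° → -93.964°, shortest Δλ = 84.13° (east) — does not cross 180°.
Total crossings: 2.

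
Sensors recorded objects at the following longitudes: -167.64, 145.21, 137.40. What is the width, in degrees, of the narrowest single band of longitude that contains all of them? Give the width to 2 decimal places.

Sort the longitudes: -167.64°, +137.40°, +145.21°.
Eastward gaps between consecutive values (wrapping around): 305.04°, 7.81°, 47.15°.
Largest gap = 305.04° ⇒ minimal covering band is its complement: 360° − 305.04° = 54.96°.
Band runs from +137.40° eastward to -167.64°, crossing the antimeridian.

54.96°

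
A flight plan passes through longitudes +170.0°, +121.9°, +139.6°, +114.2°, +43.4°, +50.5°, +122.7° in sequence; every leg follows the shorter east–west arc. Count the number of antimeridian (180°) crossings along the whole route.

0

Leg 1: +170.0° → +121.9°, shortest Δλ = -48.1° (west) — does not cross 180°.
Leg 2: +121.9° → +139.6°, shortest Δλ = 17.7° (east) — does not cross 180°.
Leg 3: +139.6° → +114.2°, shortest Δλ = -25.4° (west) — does not cross 180°.
Leg 4: +114.2° → +43.4°, shortest Δλ = -70.8° (west) — does not cross 180°.
Leg 5: +43.4° → +50.5°, shortest Δλ = 7.1° (east) — does not cross 180°.
Leg 6: +50.5° → +122.7°, shortest Δλ = 72.2° (east) — does not cross 180°.
Total crossings: 0.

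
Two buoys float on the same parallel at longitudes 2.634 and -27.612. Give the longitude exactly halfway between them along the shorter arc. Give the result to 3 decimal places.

-12.489°

Signed shortest Δλ from +2.634° to -27.612° is -30.246°.
Midpoint longitude = +2.634° + (-30.246°)/2 = +2.634° − 15.123° = -12.489°.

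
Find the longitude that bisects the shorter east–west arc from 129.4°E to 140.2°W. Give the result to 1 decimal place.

174.6°E

Signed shortest Δλ from +129.4° to -140.2° is +90.4°.
Midpoint longitude = +129.4° + (+90.4°)/2 = +129.4° + 45.2° = +174.6°.
(The naïve average (+129.4 + -140.2)/2 = -5.4° is on the wrong side of the globe.)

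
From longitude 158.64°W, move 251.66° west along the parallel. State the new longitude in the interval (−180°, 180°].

Start at -158.64°; shift −251.66° → -410.30°.
-410.30° lies outside (−180°, 180°]; add 360° → -50.30°.

50.30°W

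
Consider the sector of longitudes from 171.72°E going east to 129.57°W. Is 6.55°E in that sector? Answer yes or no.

Band width going east from +171.72° to -129.57°: ((-129.57 − 171.72) mod 360) = 58.71°.
Offset of +6.55° east of the west edge: ((6.55 − 171.72) mod 360) = 194.83°.
194.83° > 58.71° ⇒ outside.

No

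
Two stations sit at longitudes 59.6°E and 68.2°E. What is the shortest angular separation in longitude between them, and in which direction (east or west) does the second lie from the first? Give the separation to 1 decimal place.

Raw difference: 68.2 − 59.6 = 8.6°.
Normalise into (−180°, 180°]: 8.6° stays 8.6°.
Positive ⇒ the second point lies to the east; separation 8.6°.

8.6° east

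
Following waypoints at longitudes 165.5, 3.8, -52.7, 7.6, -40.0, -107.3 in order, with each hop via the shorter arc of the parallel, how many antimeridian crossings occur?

0

Leg 1: +165.5° → +3.8°, shortest Δλ = -161.7° (west) — does not cross 180°.
Leg 2: +3.8° → -52.7°, shortest Δλ = -56.5° (west) — does not cross 180°.
Leg 3: -52.7° → +7.6°, shortest Δλ = 60.3° (east) — does not cross 180°.
Leg 4: +7.6° → -40.0°, shortest Δλ = -47.6° (west) — does not cross 180°.
Leg 5: -40.0° → -107.3°, shortest Δλ = -67.3° (west) — does not cross 180°.
Total crossings: 0.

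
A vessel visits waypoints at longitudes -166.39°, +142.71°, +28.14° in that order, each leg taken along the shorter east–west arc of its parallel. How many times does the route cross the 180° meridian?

Leg 1: -166.39° → +142.71°, shortest Δλ = -50.9° (west) — crosses 180°.
Leg 2: +142.71° → +28.14°, shortest Δλ = -114.57° (west) — does not cross 180°.
Total crossings: 1.

1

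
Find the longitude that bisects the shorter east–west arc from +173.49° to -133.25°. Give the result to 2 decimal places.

Signed shortest Δλ from +173.49° to -133.25° is +53.26°.
Midpoint longitude = +173.49° + (+53.26°)/2 = +173.49° + 26.63° = +200.12°.
Normalise into (−180°, 180°]: -159.88°.
(The naïve average (+173.49 + -133.25)/2 = 20.12° is on the wrong side of the globe.)

-159.88°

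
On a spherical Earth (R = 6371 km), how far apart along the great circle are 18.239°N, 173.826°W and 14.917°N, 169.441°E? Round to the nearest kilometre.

1820 km

Δλ = 169.441 − -173.826 = 343.267°; wrapped into (−180°, 180°]: -16.733°.
Δφ = 14.917 − 18.239 = -3.322°.
a = sin²(Δφ/2) + cos φ₁ · cos φ₂ · sin²(Δλ/2) = 0.020270.
c = 2·atan2(√a, √(1−a)) = 0.28572 rad → d = 6371·c ≈ 1820.32 km.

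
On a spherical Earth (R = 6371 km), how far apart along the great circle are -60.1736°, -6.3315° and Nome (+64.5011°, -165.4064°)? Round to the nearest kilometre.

Δλ = -165.4064 − -6.3315 = -159.0749°.
Δφ = 64.5011 − -60.1736 = 124.6747°.
a = sin²(Δφ/2) + cos φ₁ · cos φ₂ · sin²(Δλ/2) = 0.991514.
c = 2·atan2(√a, √(1−a)) = 2.95709 rad → d = 6371·c ≈ 18839.62 km.

18840 km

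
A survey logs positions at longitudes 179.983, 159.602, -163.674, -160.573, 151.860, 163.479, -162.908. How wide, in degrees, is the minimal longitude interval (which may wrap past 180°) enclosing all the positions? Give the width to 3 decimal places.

Sort the longitudes: -163.674°, -162.908°, -160.573°, +151.860°, +159.602°, +163.479°, +179.983°.
Eastward gaps between consecutive values (wrapping around): 0.766°, 2.335°, 312.433°, 7.742°, 3.877°, 16.504°, 16.343°.
Largest gap = 312.433° ⇒ minimal covering band is its complement: 360° − 312.433° = 47.567°.
Band runs from +151.860° eastward to -160.573°, crossing the antimeridian.

47.567°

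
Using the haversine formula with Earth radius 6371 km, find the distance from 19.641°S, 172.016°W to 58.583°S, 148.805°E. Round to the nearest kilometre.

Δλ = 148.805 − -172.016 = 320.821°; wrapped into (−180°, 180°]: -39.179°.
Δφ = -58.583 − -19.641 = -38.942°.
a = sin²(Δφ/2) + cos φ₁ · cos φ₂ · sin²(Δλ/2) = 0.166296.
c = 2·atan2(√a, √(1−a)) = 0.84007 rad → d = 6371·c ≈ 5352.10 km.

5352 km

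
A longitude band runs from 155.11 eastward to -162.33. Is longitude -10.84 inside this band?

No

Band width going east from +155.11° to -162.33°: ((-162.33 − 155.11) mod 360) = 42.56°.
Offset of -10.84° east of the west edge: ((-10.84 − 155.11) mod 360) = 194.05°.
194.05° > 42.56° ⇒ outside.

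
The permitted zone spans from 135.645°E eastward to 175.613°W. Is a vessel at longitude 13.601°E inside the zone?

Band width going east from +135.645° to -175.613°: ((-175.613 − 135.645) mod 360) = 48.742°.
Offset of +13.601° east of the west edge: ((13.601 − 135.645) mod 360) = 237.956°.
237.956° > 48.742° ⇒ outside.

No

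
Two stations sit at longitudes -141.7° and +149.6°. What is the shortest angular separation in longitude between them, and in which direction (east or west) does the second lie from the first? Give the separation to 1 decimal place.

Raw difference: 149.6 − -141.7 = 291.3°.
Normalise into (−180°, 180°]: 291.3° − 360° = -68.7°.
Negative ⇒ the second point lies to the west; separation 68.7°.

68.7° west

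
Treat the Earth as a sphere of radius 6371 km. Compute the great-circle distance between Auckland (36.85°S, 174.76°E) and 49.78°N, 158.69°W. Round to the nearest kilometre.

Δλ = -158.69 − 174.76 = -333.45°; wrapped into (−180°, 180°]: 26.55°.
Δφ = 49.78 − -36.85 = 86.63°.
a = sin²(Δφ/2) + cos φ₁ · cos φ₂ · sin²(Δλ/2) = 0.497853.
c = 2·atan2(√a, √(1−a)) = 1.56650 rad → d = 6371·c ≈ 9980.19 km.

9980 km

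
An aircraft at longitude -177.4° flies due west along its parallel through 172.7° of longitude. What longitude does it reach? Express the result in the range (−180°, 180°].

+9.9°

Start at -177.4°; shift −172.7° → -350.1°.
-350.1° lies outside (−180°, 180°]; add 360° → +9.9°.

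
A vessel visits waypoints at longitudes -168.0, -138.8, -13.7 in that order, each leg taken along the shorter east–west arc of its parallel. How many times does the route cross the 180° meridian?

0

Leg 1: -168.0° → -138.8°, shortest Δλ = 29.2° (east) — does not cross 180°.
Leg 2: -138.8° → -13.7°, shortest Δλ = 125.1° (east) — does not cross 180°.
Total crossings: 0.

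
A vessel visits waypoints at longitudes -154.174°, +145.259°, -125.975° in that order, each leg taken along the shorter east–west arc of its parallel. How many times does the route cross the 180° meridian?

Leg 1: -154.174° → +145.259°, shortest Δλ = -60.567° (west) — crosses 180°.
Leg 2: +145.259° → -125.975°, shortest Δλ = 88.766° (east) — crosses 180°.
Total crossings: 2.

2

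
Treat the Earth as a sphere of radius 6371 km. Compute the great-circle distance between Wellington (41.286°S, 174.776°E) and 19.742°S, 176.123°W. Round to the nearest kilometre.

Δλ = -176.123 − 174.776 = -350.899°; wrapped into (−180°, 180°]: 9.101°.
Δφ = -19.742 − -41.286 = 21.544°.
a = sin²(Δφ/2) + cos φ₁ · cos φ₂ · sin²(Δλ/2) = 0.039384.
c = 2·atan2(√a, √(1−a)) = 0.39956 rad → d = 6371·c ≈ 2545.60 km.

2546 km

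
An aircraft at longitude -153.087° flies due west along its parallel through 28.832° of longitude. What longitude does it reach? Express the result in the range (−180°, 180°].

+178.081°

Start at -153.087°; shift −28.832° → -181.919°.
-181.919° lies outside (−180°, 180°]; add 360° → +178.081°.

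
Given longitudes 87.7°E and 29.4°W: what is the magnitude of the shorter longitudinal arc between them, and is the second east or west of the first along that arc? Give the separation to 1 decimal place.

Raw difference: -29.4 − 87.7 = -117.1°.
Normalise into (−180°, 180°]: -117.1° stays -117.1°.
Negative ⇒ the second point lies to the west; separation 117.1°.

117.1° west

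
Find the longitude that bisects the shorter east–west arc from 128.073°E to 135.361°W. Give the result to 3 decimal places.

Signed shortest Δλ from +128.073° to -135.361° is +96.566°.
Midpoint longitude = +128.073° + (+96.566°)/2 = +128.073° + 48.283° = +176.356°.
(The naïve average (+128.073 + -135.361)/2 = -3.644° is on the wrong side of the globe.)

176.356°E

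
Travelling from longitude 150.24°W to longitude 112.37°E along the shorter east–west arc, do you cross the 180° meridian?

Naïve |112.37 − -150.24| = 262.61° > 180°, so the shorter arc goes the other way round — across 180°.
Signed shortest Δλ = ((112.37 − -150.24 + 180) mod 360) − 180 = -97.39°.
Going west by 97.39° from -150.24° passes through 180° before reaching +112.37°.

Yes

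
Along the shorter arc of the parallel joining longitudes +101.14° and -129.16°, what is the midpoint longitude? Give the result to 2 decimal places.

Signed shortest Δλ from +101.14° to -129.16° is +129.70°.
Midpoint longitude = +101.14° + (+129.70°)/2 = +101.14° + 64.85° = +165.99°.
(The naïve average (+101.14 + -129.16)/2 = -14.01° is on the wrong side of the globe.)

+165.99°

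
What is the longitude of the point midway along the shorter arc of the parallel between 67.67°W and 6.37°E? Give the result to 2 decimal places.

30.65°W

Signed shortest Δλ from -67.67° to +6.37° is +74.04°.
Midpoint longitude = -67.67° + (+74.04°)/2 = -67.67° + 37.02° = -30.65°.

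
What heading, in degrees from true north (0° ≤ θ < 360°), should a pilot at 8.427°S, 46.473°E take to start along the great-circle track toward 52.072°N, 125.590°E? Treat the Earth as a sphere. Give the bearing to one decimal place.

37.1°

Δλ = 125.590 − 46.473 = 79.117°.
θ = atan2( sin Δλ · cos φ₂ , cos φ₁ · sin φ₂ − sin φ₁ · cos φ₂ · cos Δλ )
  = atan2(0.60362, 0.79727) = 37.129° → normalised to [0°, 360°): 37.129°.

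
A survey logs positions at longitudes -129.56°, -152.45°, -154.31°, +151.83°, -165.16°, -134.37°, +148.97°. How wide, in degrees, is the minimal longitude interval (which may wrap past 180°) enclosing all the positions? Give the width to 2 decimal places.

Sort the longitudes: -165.16°, -154.31°, -152.45°, -134.37°, -129.56°, +148.97°, +151.83°.
Eastward gaps between consecutive values (wrapping around): 10.85°, 1.86°, 18.08°, 4.81°, 278.53°, 2.86°, 43.01°.
Largest gap = 278.53° ⇒ minimal covering band is its complement: 360° − 278.53° = 81.47°.
Band runs from +148.97° eastward to -129.56°, crossing the antimeridian.

81.47°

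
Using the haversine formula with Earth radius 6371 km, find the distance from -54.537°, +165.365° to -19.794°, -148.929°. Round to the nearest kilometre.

5440 km

Δλ = -148.929 − 165.365 = -314.294°; wrapped into (−180°, 180°]: 45.706°.
Δφ = -19.794 − -54.537 = 34.743°.
a = sin²(Δφ/2) + cos φ₁ · cos φ₂ · sin²(Δλ/2) = 0.171479.
c = 2·atan2(√a, √(1−a)) = 0.85391 rad → d = 6371·c ≈ 5440.26 km.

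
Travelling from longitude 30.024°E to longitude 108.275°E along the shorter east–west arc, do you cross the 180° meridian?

Signed shortest Δλ = ((108.275 − 30.024 + 180) mod 360) − 180 = 78.251°.
Going east by 78.251° from +30.024° reaches +108.275° without touching 180°.

No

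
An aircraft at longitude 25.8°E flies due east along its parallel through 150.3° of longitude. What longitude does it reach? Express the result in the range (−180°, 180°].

Start at +25.8°; shift +150.3° → +176.1°.
+176.1° already lies in (−180°, 180°].

176.1°E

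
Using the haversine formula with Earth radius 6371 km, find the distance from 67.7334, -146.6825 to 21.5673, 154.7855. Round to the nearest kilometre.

Δλ = 154.7855 − -146.6825 = 301.4680°; wrapped into (−180°, 180°]: -58.5320°.
Δφ = 21.5673 − 67.7334 = -46.1661°.
a = sin²(Δφ/2) + cos φ₁ · cos φ₂ · sin²(Δλ/2) = 0.237932.
c = 2·atan2(√a, √(1−a)) = 1.01910 rad → d = 6371·c ≈ 6492.66 km.

6493 km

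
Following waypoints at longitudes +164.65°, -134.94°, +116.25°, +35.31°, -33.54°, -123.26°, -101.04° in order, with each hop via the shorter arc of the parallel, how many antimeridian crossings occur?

2

Leg 1: +164.65° → -134.94°, shortest Δλ = 60.41° (east) — crosses 180°.
Leg 2: -134.94° → +116.25°, shortest Δλ = -108.81° (west) — crosses 180°.
Leg 3: +116.25° → +35.31°, shortest Δλ = -80.94° (west) — does not cross 180°.
Leg 4: +35.31° → -33.54°, shortest Δλ = -68.85° (west) — does not cross 180°.
Leg 5: -33.54° → -123.26°, shortest Δλ = -89.72° (west) — does not cross 180°.
Leg 6: -123.26° → -101.04°, shortest Δλ = 22.22° (east) — does not cross 180°.
Total crossings: 2.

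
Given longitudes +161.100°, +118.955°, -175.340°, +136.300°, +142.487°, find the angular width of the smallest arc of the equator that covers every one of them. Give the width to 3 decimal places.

Sort the longitudes: -175.340°, +118.955°, +136.300°, +142.487°, +161.100°.
Eastward gaps between consecutive values (wrapping around): 294.295°, 17.345°, 6.187°, 18.613°, 23.560°.
Largest gap = 294.295° ⇒ minimal covering band is its complement: 360° − 294.295° = 65.705°.
Band runs from +118.955° eastward to -175.340°, crossing the antimeridian.

65.705°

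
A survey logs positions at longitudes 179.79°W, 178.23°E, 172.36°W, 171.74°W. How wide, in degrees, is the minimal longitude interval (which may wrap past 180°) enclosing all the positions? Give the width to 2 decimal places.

Sort the longitudes: -179.79°, -172.36°, -171.74°, +178.23°.
Eastward gaps between consecutive values (wrapping around): 7.43°, 0.62°, 349.97°, 1.98°.
Largest gap = 349.97° ⇒ minimal covering band is its complement: 360° − 349.97° = 10.03°.
Band runs from +178.23° eastward to -171.74°, crossing the antimeridian.

10.03°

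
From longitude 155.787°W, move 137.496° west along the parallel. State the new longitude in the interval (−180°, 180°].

66.717°E

Start at -155.787°; shift −137.496° → -293.283°.
-293.283° lies outside (−180°, 180°]; add 360° → +66.717°.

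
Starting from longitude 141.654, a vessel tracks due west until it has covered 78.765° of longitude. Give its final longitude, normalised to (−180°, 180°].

+62.889°

Start at +141.654°; shift −78.765° → +62.889°.
+62.889° already lies in (−180°, 180°].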